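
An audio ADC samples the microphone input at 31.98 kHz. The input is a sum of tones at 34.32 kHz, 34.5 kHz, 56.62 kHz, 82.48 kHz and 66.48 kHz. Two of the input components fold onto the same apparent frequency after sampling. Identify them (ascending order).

fs/2 = 15.99 kHz.
34.32 kHz mod fs = 2.34 kHz.
2.34 kHz ≤ fs/2 = 15.99 kHz, appears at 2.34 kHz.
34.5 kHz mod fs = 2.52 kHz.
2.52 kHz ≤ fs/2 = 15.99 kHz, appears at 2.52 kHz.
56.62 kHz mod fs = 24.64 kHz.
24.64 kHz > fs/2 = 15.99 kHz, folds to fs − 24.64 kHz = 7.34 kHz.
82.48 kHz mod fs = 18.52 kHz.
18.52 kHz > fs/2 = 15.99 kHz, folds to fs − 18.52 kHz = 13.46 kHz.
66.48 kHz mod fs = 2.52 kHz.
2.52 kHz ≤ fs/2 = 15.99 kHz, appears at 2.52 kHz.
34.5 kHz and 66.48 kHz both map to 2.52 kHz.

34.5 kHz, 66.48 kHz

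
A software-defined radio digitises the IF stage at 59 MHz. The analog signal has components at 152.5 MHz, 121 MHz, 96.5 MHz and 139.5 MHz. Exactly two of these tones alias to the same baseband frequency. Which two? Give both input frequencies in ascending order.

96.5 MHz, 139.5 MHz

fs/2 = 29.5 MHz.
152.5 MHz mod fs = 34.5 MHz.
34.5 MHz > fs/2 = 29.5 MHz, folds to fs − 34.5 MHz = 24.5 MHz.
121 MHz mod fs = 3 MHz.
3 MHz ≤ fs/2 = 29.5 MHz, appears at 3 MHz.
96.5 MHz mod fs = 37.5 MHz.
37.5 MHz > fs/2 = 29.5 MHz, folds to fs − 37.5 MHz = 21.5 MHz.
139.5 MHz mod fs = 21.5 MHz.
21.5 MHz ≤ fs/2 = 29.5 MHz, appears at 21.5 MHz.
96.5 MHz and 139.5 MHz both map to 21.5 MHz.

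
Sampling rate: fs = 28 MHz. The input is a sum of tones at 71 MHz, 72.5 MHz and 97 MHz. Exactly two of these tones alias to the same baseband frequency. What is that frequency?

fs/2 = 14 MHz.
71 MHz mod fs = 15 MHz.
15 MHz > fs/2 = 14 MHz, folds to fs − 15 MHz = 13 MHz.
72.5 MHz mod fs = 16.5 MHz.
16.5 MHz > fs/2 = 14 MHz, folds to fs − 16.5 MHz = 11.5 MHz.
97 MHz mod fs = 13 MHz.
13 MHz ≤ fs/2 = 14 MHz, appears at 13 MHz.
71 MHz and 97 MHz both map to 13 MHz.

13 MHz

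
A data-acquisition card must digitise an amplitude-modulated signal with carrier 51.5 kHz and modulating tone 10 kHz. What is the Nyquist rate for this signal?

123 kHz

AM sidebands sit at fc ± fm = 41.5 kHz and 61.5 kHz.
Highest-frequency component: 61.5 kHz.
Nyquist rate = 2 × 61.5 kHz = 123 kHz.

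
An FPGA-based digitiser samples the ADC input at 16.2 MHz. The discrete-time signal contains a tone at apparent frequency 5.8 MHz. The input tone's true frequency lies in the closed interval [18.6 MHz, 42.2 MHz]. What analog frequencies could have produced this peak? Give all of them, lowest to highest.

Frequencies that alias to 5.8 MHz are k·fs ± 5.8 MHz for integer k ≥ 0.
k=0: 5.8 MHz.
k=1: 10.4 MHz, 22 MHz.
k=2: 26.6 MHz, 38.2 MHz.
k=3: 42.8 MHz, 54.4 MHz.
Within [18.6 MHz, 42.2 MHz]: 22 MHz, 26.6 MHz, 38.2 MHz.

22 MHz, 26.6 MHz, 38.2 MHz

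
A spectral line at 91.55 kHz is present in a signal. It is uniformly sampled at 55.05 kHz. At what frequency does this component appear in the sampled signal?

18.55 kHz

91.55 kHz mod fs = 36.5 kHz.
36.5 kHz > fs/2 = 27.525 kHz, folds to fs − 36.5 kHz = 18.55 kHz.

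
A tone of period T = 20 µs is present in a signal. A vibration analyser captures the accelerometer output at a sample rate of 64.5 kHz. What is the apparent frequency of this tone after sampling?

14.5 kHz

T = 20 µs → f = 1/T = 50 kHz.
50 kHz > fs/2 = 32.25 kHz, folds to fs − 50 kHz = 14.5 kHz.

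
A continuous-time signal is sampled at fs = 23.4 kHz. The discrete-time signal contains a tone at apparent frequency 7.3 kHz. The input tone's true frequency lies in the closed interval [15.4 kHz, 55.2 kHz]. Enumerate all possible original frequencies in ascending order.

16.1 kHz, 30.7 kHz, 39.5 kHz, 54.1 kHz

Frequencies that alias to 7.3 kHz are k·fs ± 7.3 kHz for integer k ≥ 0.
k=0: 7.3 kHz.
k=1: 16.1 kHz, 30.7 kHz.
k=2: 39.5 kHz, 54.1 kHz.
k=3: 62.9 kHz, 77.5 kHz.
Within [15.4 kHz, 55.2 kHz]: 16.1 kHz, 30.7 kHz, 39.5 kHz, 54.1 kHz.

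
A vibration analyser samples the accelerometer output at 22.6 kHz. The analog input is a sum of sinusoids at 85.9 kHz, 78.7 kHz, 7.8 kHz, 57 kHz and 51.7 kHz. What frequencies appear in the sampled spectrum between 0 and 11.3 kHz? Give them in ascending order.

4.5 kHz, 6.5 kHz, 7.8 kHz, 10.8 kHz, 10.9 kHz

fs/2 = 11.3 kHz.
85.9 kHz mod fs = 18.1 kHz.
18.1 kHz > fs/2 = 11.3 kHz, folds to fs − 18.1 kHz = 4.5 kHz.
78.7 kHz mod fs = 10.9 kHz.
10.9 kHz ≤ fs/2 = 11.3 kHz, appears at 10.9 kHz.
7.8 kHz ≤ fs/2 = 11.3 kHz, passes unchanged.
57 kHz mod fs = 11.8 kHz.
11.8 kHz > fs/2 = 11.3 kHz, folds to fs − 11.8 kHz = 10.8 kHz.
51.7 kHz mod fs = 6.5 kHz.
6.5 kHz ≤ fs/2 = 11.3 kHz, appears at 6.5 kHz.
Distinct values: {4.5 kHz, 6.5 kHz, 7.8 kHz, 10.8 kHz, 10.9 kHz}.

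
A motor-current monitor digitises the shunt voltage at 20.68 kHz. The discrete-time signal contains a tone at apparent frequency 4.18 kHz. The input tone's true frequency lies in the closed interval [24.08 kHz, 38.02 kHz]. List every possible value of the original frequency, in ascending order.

24.86 kHz, 37.18 kHz

Frequencies that alias to 4.18 kHz are k·fs ± 4.18 kHz for integer k ≥ 0.
k=0: 4.18 kHz.
k=1: 16.5 kHz, 24.86 kHz.
k=2: 37.18 kHz, 45.54 kHz.
k=3: 57.86 kHz, 66.22 kHz.
Within [24.08 kHz, 38.02 kHz]: 24.86 kHz, 37.18 kHz.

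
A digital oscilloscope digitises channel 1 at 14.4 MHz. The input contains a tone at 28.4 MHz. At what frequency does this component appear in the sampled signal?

28.4 MHz mod fs = 14 MHz.
14 MHz > fs/2 = 7.2 MHz, folds to fs − 14 MHz = 0.4 MHz.

0.4 MHz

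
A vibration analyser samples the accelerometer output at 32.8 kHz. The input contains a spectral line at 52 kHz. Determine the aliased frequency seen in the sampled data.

52 kHz mod fs = 19.2 kHz.
19.2 kHz > fs/2 = 16.4 kHz, folds to fs − 19.2 kHz = 13.6 kHz.

13.6 kHz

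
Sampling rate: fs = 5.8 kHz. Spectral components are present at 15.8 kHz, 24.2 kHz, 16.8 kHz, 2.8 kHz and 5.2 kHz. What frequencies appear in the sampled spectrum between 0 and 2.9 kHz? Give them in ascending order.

0.6 kHz, 1 kHz, 1.6 kHz, 2.8 kHz

fs/2 = 2.9 kHz.
15.8 kHz mod fs = 4.2 kHz.
4.2 kHz > fs/2 = 2.9 kHz, folds to fs − 4.2 kHz = 1.6 kHz.
24.2 kHz mod fs = 1 kHz.
1 kHz ≤ fs/2 = 2.9 kHz, appears at 1 kHz.
16.8 kHz mod fs = 5.2 kHz.
5.2 kHz > fs/2 = 2.9 kHz, folds to fs − 5.2 kHz = 0.6 kHz.
2.8 kHz ≤ fs/2 = 2.9 kHz, passes unchanged.
5.2 kHz > fs/2 = 2.9 kHz, folds to fs − 5.2 kHz = 0.6 kHz.
Distinct values: {0.6 kHz, 1 kHz, 1.6 kHz, 2.8 kHz}.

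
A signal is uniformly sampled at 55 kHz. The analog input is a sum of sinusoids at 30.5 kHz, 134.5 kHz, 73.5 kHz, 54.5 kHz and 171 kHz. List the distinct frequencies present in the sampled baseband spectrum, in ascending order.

fs/2 = 27.5 kHz.
30.5 kHz > fs/2 = 27.5 kHz, folds to fs − 30.5 kHz = 24.5 kHz.
134.5 kHz mod fs = 24.5 kHz.
24.5 kHz ≤ fs/2 = 27.5 kHz, appears at 24.5 kHz.
73.5 kHz mod fs = 18.5 kHz.
18.5 kHz ≤ fs/2 = 27.5 kHz, appears at 18.5 kHz.
54.5 kHz > fs/2 = 27.5 kHz, folds to fs − 54.5 kHz = 0.5 kHz.
171 kHz mod fs = 6 kHz.
6 kHz ≤ fs/2 = 27.5 kHz, appears at 6 kHz.
Distinct values: {0.5 kHz, 6 kHz, 18.5 kHz, 24.5 kHz}.

0.5 kHz, 6 kHz, 18.5 kHz, 24.5 kHz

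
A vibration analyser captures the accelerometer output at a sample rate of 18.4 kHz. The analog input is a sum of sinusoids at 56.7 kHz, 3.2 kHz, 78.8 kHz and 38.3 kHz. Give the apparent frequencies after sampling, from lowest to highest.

1.5 kHz, 3.2 kHz, 5.2 kHz

fs/2 = 9.2 kHz.
56.7 kHz mod fs = 1.5 kHz.
1.5 kHz ≤ fs/2 = 9.2 kHz, appears at 1.5 kHz.
3.2 kHz ≤ fs/2 = 9.2 kHz, passes unchanged.
78.8 kHz mod fs = 5.2 kHz.
5.2 kHz ≤ fs/2 = 9.2 kHz, appears at 5.2 kHz.
38.3 kHz mod fs = 1.5 kHz.
1.5 kHz ≤ fs/2 = 9.2 kHz, appears at 1.5 kHz.
Distinct values: {1.5 kHz, 3.2 kHz, 5.2 kHz}.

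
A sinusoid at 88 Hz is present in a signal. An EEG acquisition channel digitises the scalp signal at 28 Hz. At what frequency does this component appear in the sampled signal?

4 Hz

88 Hz mod fs = 4 Hz.
4 Hz ≤ fs/2 = 14 Hz, appears at 4 Hz.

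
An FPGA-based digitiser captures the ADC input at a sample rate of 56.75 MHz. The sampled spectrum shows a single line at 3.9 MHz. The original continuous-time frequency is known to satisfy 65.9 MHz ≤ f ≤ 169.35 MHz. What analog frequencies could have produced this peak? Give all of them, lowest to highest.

Frequencies that alias to 3.9 MHz are k·fs ± 3.9 MHz for integer k ≥ 0.
k=0: 3.9 MHz.
k=1: 52.85 MHz, 60.65 MHz.
k=2: 109.6 MHz, 117.4 MHz.
k=3: 166.35 MHz, 174.15 MHz.
k=4: 223.1 MHz, 230.9 MHz.
Within [65.9 MHz, 169.35 MHz]: 109.6 MHz, 117.4 MHz, 166.35 MHz.

109.6 MHz, 117.4 MHz, 166.35 MHz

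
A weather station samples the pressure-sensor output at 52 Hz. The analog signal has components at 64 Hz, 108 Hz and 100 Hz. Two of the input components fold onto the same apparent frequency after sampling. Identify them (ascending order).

fs/2 = 26 Hz.
64 Hz mod fs = 12 Hz.
12 Hz ≤ fs/2 = 26 Hz, appears at 12 Hz.
108 Hz mod fs = 4 Hz.
4 Hz ≤ fs/2 = 26 Hz, appears at 4 Hz.
100 Hz mod fs = 48 Hz.
48 Hz > fs/2 = 26 Hz, folds to fs − 48 Hz = 4 Hz.
100 Hz and 108 Hz both map to 4 Hz.

100 Hz, 108 Hz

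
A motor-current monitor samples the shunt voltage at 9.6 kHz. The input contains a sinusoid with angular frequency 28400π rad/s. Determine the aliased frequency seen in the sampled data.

4.6 kHz

ω = 28400π rad/s → f = ω/(2π) = 14200 Hz = 14.2 kHz.
14.2 kHz mod fs = 4.6 kHz.
4.6 kHz ≤ fs/2 = 4.8 kHz, appears at 4.6 kHz.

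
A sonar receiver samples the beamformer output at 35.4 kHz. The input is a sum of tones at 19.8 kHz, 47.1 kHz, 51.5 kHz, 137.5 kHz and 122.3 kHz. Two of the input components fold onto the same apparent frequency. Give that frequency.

16.1 kHz

fs/2 = 17.7 kHz.
19.8 kHz > fs/2 = 17.7 kHz, folds to fs − 19.8 kHz = 15.6 kHz.
47.1 kHz mod fs = 11.7 kHz.
11.7 kHz ≤ fs/2 = 17.7 kHz, appears at 11.7 kHz.
51.5 kHz mod fs = 16.1 kHz.
16.1 kHz ≤ fs/2 = 17.7 kHz, appears at 16.1 kHz.
137.5 kHz mod fs = 31.3 kHz.
31.3 kHz > fs/2 = 17.7 kHz, folds to fs − 31.3 kHz = 4.1 kHz.
122.3 kHz mod fs = 16.1 kHz.
16.1 kHz ≤ fs/2 = 17.7 kHz, appears at 16.1 kHz.
51.5 kHz and 122.3 kHz both map to 16.1 kHz.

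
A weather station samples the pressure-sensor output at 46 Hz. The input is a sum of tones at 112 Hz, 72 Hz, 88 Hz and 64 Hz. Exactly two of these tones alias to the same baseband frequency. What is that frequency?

20 Hz

fs/2 = 23 Hz.
112 Hz mod fs = 20 Hz.
20 Hz ≤ fs/2 = 23 Hz, appears at 20 Hz.
72 Hz mod fs = 26 Hz.
26 Hz > fs/2 = 23 Hz, folds to fs − 26 Hz = 20 Hz.
88 Hz mod fs = 42 Hz.
42 Hz > fs/2 = 23 Hz, folds to fs − 42 Hz = 4 Hz.
64 Hz mod fs = 18 Hz.
18 Hz ≤ fs/2 = 23 Hz, appears at 18 Hz.
72 Hz and 112 Hz both map to 20 Hz.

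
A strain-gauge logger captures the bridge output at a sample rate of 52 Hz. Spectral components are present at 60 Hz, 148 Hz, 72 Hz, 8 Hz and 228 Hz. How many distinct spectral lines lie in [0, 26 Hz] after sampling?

2

fs/2 = 26 Hz.
60 Hz mod fs = 8 Hz.
8 Hz ≤ fs/2 = 26 Hz, appears at 8 Hz.
148 Hz mod fs = 44 Hz.
44 Hz > fs/2 = 26 Hz, folds to fs − 44 Hz = 8 Hz.
72 Hz mod fs = 20 Hz.
20 Hz ≤ fs/2 = 26 Hz, appears at 20 Hz.
8 Hz ≤ fs/2 = 26 Hz, passes unchanged.
228 Hz mod fs = 20 Hz.
20 Hz ≤ fs/2 = 26 Hz, appears at 20 Hz.
Distinct values: {8 Hz, 20 Hz} → 2.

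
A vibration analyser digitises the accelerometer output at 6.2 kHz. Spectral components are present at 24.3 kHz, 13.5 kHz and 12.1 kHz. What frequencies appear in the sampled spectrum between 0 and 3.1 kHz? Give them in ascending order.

fs/2 = 3.1 kHz.
24.3 kHz mod fs = 5.7 kHz.
5.7 kHz > fs/2 = 3.1 kHz, folds to fs − 5.7 kHz = 0.5 kHz.
13.5 kHz mod fs = 1.1 kHz.
1.1 kHz ≤ fs/2 = 3.1 kHz, appears at 1.1 kHz.
12.1 kHz mod fs = 5.9 kHz.
5.9 kHz > fs/2 = 3.1 kHz, folds to fs − 5.9 kHz = 0.3 kHz.
Distinct values: {0.3 kHz, 0.5 kHz, 1.1 kHz}.

0.3 kHz, 0.5 kHz, 1.1 kHz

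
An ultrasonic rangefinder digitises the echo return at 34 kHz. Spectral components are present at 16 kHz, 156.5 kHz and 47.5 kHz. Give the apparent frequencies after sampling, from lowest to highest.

13.5 kHz, 16 kHz

fs/2 = 17 kHz.
16 kHz ≤ fs/2 = 17 kHz, passes unchanged.
156.5 kHz mod fs = 20.5 kHz.
20.5 kHz > fs/2 = 17 kHz, folds to fs − 20.5 kHz = 13.5 kHz.
47.5 kHz mod fs = 13.5 kHz.
13.5 kHz ≤ fs/2 = 17 kHz, appears at 13.5 kHz.
Distinct values: {13.5 kHz, 16 kHz}.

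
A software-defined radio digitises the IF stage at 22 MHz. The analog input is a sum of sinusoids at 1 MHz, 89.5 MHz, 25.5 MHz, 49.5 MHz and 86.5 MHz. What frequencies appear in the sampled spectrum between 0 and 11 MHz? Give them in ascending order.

fs/2 = 11 MHz.
1 MHz ≤ fs/2 = 11 MHz, passes unchanged.
89.5 MHz mod fs = 1.5 MHz.
1.5 MHz ≤ fs/2 = 11 MHz, appears at 1.5 MHz.
25.5 MHz mod fs = 3.5 MHz.
3.5 MHz ≤ fs/2 = 11 MHz, appears at 3.5 MHz.
49.5 MHz mod fs = 5.5 MHz.
5.5 MHz ≤ fs/2 = 11 MHz, appears at 5.5 MHz.
86.5 MHz mod fs = 20.5 MHz.
20.5 MHz > fs/2 = 11 MHz, folds to fs − 20.5 MHz = 1.5 MHz.
Distinct values: {1 MHz, 1.5 MHz, 3.5 MHz, 5.5 MHz}.

1 MHz, 1.5 MHz, 3.5 MHz, 5.5 MHz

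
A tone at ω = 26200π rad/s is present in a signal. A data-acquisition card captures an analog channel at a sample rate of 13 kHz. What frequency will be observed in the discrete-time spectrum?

ω = 26200π rad/s → f = ω/(2π) = 13100 Hz = 13.1 kHz.
13.1 kHz mod fs = 0.1 kHz.
0.1 kHz ≤ fs/2 = 6.5 kHz, appears at 0.1 kHz.

0.1 kHz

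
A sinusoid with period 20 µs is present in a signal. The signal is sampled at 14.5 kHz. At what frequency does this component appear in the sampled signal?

T = 20 µs → f = 1/T = 50 kHz.
50 kHz mod fs = 6.5 kHz.
6.5 kHz ≤ fs/2 = 7.25 kHz, appears at 6.5 kHz.

6.5 kHz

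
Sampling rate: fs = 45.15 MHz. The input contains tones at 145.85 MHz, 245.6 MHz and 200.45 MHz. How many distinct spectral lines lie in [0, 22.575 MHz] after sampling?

fs/2 = 22.575 MHz.
145.85 MHz mod fs = 10.4 MHz.
10.4 MHz ≤ fs/2 = 22.575 MHz, appears at 10.4 MHz.
245.6 MHz mod fs = 19.85 MHz.
19.85 MHz ≤ fs/2 = 22.575 MHz, appears at 19.85 MHz.
200.45 MHz mod fs = 19.85 MHz.
19.85 MHz ≤ fs/2 = 22.575 MHz, appears at 19.85 MHz.
Distinct values: {10.4 MHz, 19.85 MHz} → 2.

2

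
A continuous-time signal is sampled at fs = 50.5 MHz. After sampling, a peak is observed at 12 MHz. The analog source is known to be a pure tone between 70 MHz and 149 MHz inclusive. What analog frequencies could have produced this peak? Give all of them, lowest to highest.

Frequencies that alias to 12 MHz are k·fs ± 12 MHz for integer k ≥ 0.
k=0: 12 MHz.
k=1: 38.5 MHz, 62.5 MHz.
k=2: 89 MHz, 113 MHz.
k=3: 139.5 MHz, 163.5 MHz.
k=4: 190 MHz, 214 MHz.
Within [70 MHz, 149 MHz]: 89 MHz, 113 MHz, 139.5 MHz.

89 MHz, 113 MHz, 139.5 MHz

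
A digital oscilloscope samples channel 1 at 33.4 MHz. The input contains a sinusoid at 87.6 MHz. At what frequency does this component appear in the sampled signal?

87.6 MHz mod fs = 20.8 MHz.
20.8 MHz > fs/2 = 16.7 MHz, folds to fs − 20.8 MHz = 12.6 MHz.

12.6 MHz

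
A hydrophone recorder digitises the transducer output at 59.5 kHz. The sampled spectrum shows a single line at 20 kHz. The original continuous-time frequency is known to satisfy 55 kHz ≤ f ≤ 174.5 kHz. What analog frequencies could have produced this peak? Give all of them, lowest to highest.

Frequencies that alias to 20 kHz are k·fs ± 20 kHz for integer k ≥ 0.
k=0: 20 kHz.
k=1: 39.5 kHz, 79.5 kHz.
k=2: 99 kHz, 139 kHz.
k=3: 158.5 kHz, 198.5 kHz.
k=4: 218 kHz, 258 kHz.
Within [55 kHz, 174.5 kHz]: 79.5 kHz, 99 kHz, 139 kHz, 158.5 kHz.

79.5 kHz, 99 kHz, 139 kHz, 158.5 kHz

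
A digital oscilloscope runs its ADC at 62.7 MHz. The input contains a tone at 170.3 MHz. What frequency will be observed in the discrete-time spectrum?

17.8 MHz

170.3 MHz mod fs = 44.9 MHz.
44.9 MHz > fs/2 = 31.35 MHz, folds to fs − 44.9 MHz = 17.8 MHz.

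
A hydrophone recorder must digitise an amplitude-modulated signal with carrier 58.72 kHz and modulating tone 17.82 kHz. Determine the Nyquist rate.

153.08 kHz

AM sidebands sit at fc ± fm = 40.9 kHz and 76.54 kHz.
Highest-frequency component: 76.54 kHz.
Nyquist rate = 2 × 76.54 kHz = 153.08 kHz.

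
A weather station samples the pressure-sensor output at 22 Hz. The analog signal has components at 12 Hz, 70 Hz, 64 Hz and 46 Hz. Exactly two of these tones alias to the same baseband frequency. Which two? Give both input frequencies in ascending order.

fs/2 = 11 Hz.
12 Hz > fs/2 = 11 Hz, folds to fs − 12 Hz = 10 Hz.
70 Hz mod fs = 4 Hz.
4 Hz ≤ fs/2 = 11 Hz, appears at 4 Hz.
64 Hz mod fs = 20 Hz.
20 Hz > fs/2 = 11 Hz, folds to fs − 20 Hz = 2 Hz.
46 Hz mod fs = 2 Hz.
2 Hz ≤ fs/2 = 11 Hz, appears at 2 Hz.
46 Hz and 64 Hz both map to 2 Hz.

46 Hz, 64 Hz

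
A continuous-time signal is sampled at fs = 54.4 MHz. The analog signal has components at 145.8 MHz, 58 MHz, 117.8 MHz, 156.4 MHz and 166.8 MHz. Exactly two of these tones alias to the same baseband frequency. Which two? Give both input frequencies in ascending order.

fs/2 = 27.2 MHz.
145.8 MHz mod fs = 37 MHz.
37 MHz > fs/2 = 27.2 MHz, folds to fs − 37 MHz = 17.4 MHz.
58 MHz mod fs = 3.6 MHz.
3.6 MHz ≤ fs/2 = 27.2 MHz, appears at 3.6 MHz.
117.8 MHz mod fs = 9 MHz.
9 MHz ≤ fs/2 = 27.2 MHz, appears at 9 MHz.
156.4 MHz mod fs = 47.6 MHz.
47.6 MHz > fs/2 = 27.2 MHz, folds to fs − 47.6 MHz = 6.8 MHz.
166.8 MHz mod fs = 3.6 MHz.
3.6 MHz ≤ fs/2 = 27.2 MHz, appears at 3.6 MHz.
58 MHz and 166.8 MHz both map to 3.6 MHz.

58 MHz, 166.8 MHz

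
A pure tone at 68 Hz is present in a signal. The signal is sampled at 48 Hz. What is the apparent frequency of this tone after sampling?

20 Hz

68 Hz mod fs = 20 Hz.
20 Hz ≤ fs/2 = 24 Hz, appears at 20 Hz.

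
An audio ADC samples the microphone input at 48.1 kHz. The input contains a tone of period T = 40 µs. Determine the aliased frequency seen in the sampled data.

23.1 kHz

T = 40 µs → f = 1/T = 25 kHz.
25 kHz > fs/2 = 24.05 kHz, folds to fs − 25 kHz = 23.1 kHz.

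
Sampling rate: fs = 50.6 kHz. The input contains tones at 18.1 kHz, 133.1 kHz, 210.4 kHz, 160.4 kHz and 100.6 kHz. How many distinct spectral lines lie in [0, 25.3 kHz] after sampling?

5

fs/2 = 25.3 kHz.
18.1 kHz ≤ fs/2 = 25.3 kHz, passes unchanged.
133.1 kHz mod fs = 31.9 kHz.
31.9 kHz > fs/2 = 25.3 kHz, folds to fs − 31.9 kHz = 18.7 kHz.
210.4 kHz mod fs = 8 kHz.
8 kHz ≤ fs/2 = 25.3 kHz, appears at 8 kHz.
160.4 kHz mod fs = 8.6 kHz.
8.6 kHz ≤ fs/2 = 25.3 kHz, appears at 8.6 kHz.
100.6 kHz mod fs = 50 kHz.
50 kHz > fs/2 = 25.3 kHz, folds to fs − 50 kHz = 0.6 kHz.
Distinct values: {0.6 kHz, 8 kHz, 8.6 kHz, 18.1 kHz, 18.7 kHz} → 5.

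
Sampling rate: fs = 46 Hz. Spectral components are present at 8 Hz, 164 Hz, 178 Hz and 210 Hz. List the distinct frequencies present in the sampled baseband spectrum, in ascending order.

fs/2 = 23 Hz.
8 Hz ≤ fs/2 = 23 Hz, passes unchanged.
164 Hz mod fs = 26 Hz.
26 Hz > fs/2 = 23 Hz, folds to fs − 26 Hz = 20 Hz.
178 Hz mod fs = 40 Hz.
40 Hz > fs/2 = 23 Hz, folds to fs − 40 Hz = 6 Hz.
210 Hz mod fs = 26 Hz.
26 Hz > fs/2 = 23 Hz, folds to fs − 26 Hz = 20 Hz.
Distinct values: {6 Hz, 8 Hz, 20 Hz}.

6 Hz, 8 Hz, 20 Hz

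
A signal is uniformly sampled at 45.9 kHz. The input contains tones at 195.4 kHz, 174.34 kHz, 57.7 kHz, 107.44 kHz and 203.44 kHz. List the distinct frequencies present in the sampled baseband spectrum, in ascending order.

fs/2 = 22.95 kHz.
195.4 kHz mod fs = 11.8 kHz.
11.8 kHz ≤ fs/2 = 22.95 kHz, appears at 11.8 kHz.
174.34 kHz mod fs = 36.64 kHz.
36.64 kHz > fs/2 = 22.95 kHz, folds to fs − 36.64 kHz = 9.26 kHz.
57.7 kHz mod fs = 11.8 kHz.
11.8 kHz ≤ fs/2 = 22.95 kHz, appears at 11.8 kHz.
107.44 kHz mod fs = 15.64 kHz.
15.64 kHz ≤ fs/2 = 22.95 kHz, appears at 15.64 kHz.
203.44 kHz mod fs = 19.84 kHz.
19.84 kHz ≤ fs/2 = 22.95 kHz, appears at 19.84 kHz.
Distinct values: {9.26 kHz, 11.8 kHz, 15.64 kHz, 19.84 kHz}.

9.26 kHz, 11.8 kHz, 15.64 kHz, 19.84 kHz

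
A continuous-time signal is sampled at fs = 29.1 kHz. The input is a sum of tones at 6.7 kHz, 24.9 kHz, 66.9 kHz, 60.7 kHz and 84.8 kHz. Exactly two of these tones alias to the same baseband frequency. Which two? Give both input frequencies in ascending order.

60.7 kHz, 84.8 kHz

fs/2 = 14.55 kHz.
6.7 kHz ≤ fs/2 = 14.55 kHz, passes unchanged.
24.9 kHz > fs/2 = 14.55 kHz, folds to fs − 24.9 kHz = 4.2 kHz.
66.9 kHz mod fs = 8.7 kHz.
8.7 kHz ≤ fs/2 = 14.55 kHz, appears at 8.7 kHz.
60.7 kHz mod fs = 2.5 kHz.
2.5 kHz ≤ fs/2 = 14.55 kHz, appears at 2.5 kHz.
84.8 kHz mod fs = 26.6 kHz.
26.6 kHz > fs/2 = 14.55 kHz, folds to fs − 26.6 kHz = 2.5 kHz.
60.7 kHz and 84.8 kHz both map to 2.5 kHz.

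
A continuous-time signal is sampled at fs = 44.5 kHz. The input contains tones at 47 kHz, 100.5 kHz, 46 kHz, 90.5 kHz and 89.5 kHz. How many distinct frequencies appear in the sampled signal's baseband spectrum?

4

fs/2 = 22.25 kHz.
47 kHz mod fs = 2.5 kHz.
2.5 kHz ≤ fs/2 = 22.25 kHz, appears at 2.5 kHz.
100.5 kHz mod fs = 11.5 kHz.
11.5 kHz ≤ fs/2 = 22.25 kHz, appears at 11.5 kHz.
46 kHz mod fs = 1.5 kHz.
1.5 kHz ≤ fs/2 = 22.25 kHz, appears at 1.5 kHz.
90.5 kHz mod fs = 1.5 kHz.
1.5 kHz ≤ fs/2 = 22.25 kHz, appears at 1.5 kHz.
89.5 kHz mod fs = 0.5 kHz.
0.5 kHz ≤ fs/2 = 22.25 kHz, appears at 0.5 kHz.
Distinct values: {0.5 kHz, 1.5 kHz, 2.5 kHz, 11.5 kHz} → 4.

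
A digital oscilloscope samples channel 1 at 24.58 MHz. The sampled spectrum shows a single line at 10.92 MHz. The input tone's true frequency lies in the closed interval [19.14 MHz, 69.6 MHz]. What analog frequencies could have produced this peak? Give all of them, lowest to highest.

35.5 MHz, 38.24 MHz, 60.08 MHz, 62.82 MHz

Frequencies that alias to 10.92 MHz are k·fs ± 10.92 MHz for integer k ≥ 0.
k=0: 10.92 MHz.
k=1: 13.66 MHz, 35.5 MHz.
k=2: 38.24 MHz, 60.08 MHz.
k=3: 62.82 MHz, 84.66 MHz.
k=4: 87.4 MHz, 109.24 MHz.
Within [19.14 MHz, 69.6 MHz]: 35.5 MHz, 38.24 MHz, 60.08 MHz, 62.82 MHz.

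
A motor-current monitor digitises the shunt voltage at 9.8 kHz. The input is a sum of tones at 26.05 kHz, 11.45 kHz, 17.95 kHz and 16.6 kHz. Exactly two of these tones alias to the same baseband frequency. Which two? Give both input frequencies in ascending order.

11.45 kHz, 17.95 kHz

fs/2 = 4.9 kHz.
26.05 kHz mod fs = 6.45 kHz.
6.45 kHz > fs/2 = 4.9 kHz, folds to fs − 6.45 kHz = 3.35 kHz.
11.45 kHz mod fs = 1.65 kHz.
1.65 kHz ≤ fs/2 = 4.9 kHz, appears at 1.65 kHz.
17.95 kHz mod fs = 8.15 kHz.
8.15 kHz > fs/2 = 4.9 kHz, folds to fs − 8.15 kHz = 1.65 kHz.
16.6 kHz mod fs = 6.8 kHz.
6.8 kHz > fs/2 = 4.9 kHz, folds to fs − 6.8 kHz = 3 kHz.
11.45 kHz and 17.95 kHz both map to 1.65 kHz.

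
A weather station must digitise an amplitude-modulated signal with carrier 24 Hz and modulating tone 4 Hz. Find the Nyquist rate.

AM sidebands sit at fc ± fm = 20 Hz and 28 Hz.
Highest-frequency component: 28 Hz.
Nyquist rate = 2 × 28 Hz = 56 Hz.

56 Hz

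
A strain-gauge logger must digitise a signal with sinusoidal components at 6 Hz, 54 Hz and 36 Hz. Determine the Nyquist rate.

Highest-frequency component: 54 Hz.
Nyquist rate = 2 × 54 Hz = 108 Hz.

108 Hz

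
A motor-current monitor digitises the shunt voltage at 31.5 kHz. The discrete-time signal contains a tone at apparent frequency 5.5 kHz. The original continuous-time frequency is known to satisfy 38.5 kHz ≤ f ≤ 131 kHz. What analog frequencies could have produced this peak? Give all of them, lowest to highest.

Frequencies that alias to 5.5 kHz are k·fs ± 5.5 kHz for integer k ≥ 0.
k=0: 5.5 kHz.
k=1: 26 kHz, 37 kHz.
k=2: 57.5 kHz, 68.5 kHz.
k=3: 89 kHz, 100 kHz.
k=4: 120.5 kHz, 131.5 kHz.
k=5: 152 kHz, 163 kHz.
Within [38.5 kHz, 131 kHz]: 57.5 kHz, 68.5 kHz, 89 kHz, 100 kHz, 120.5 kHz.

57.5 kHz, 68.5 kHz, 89 kHz, 100 kHz, 120.5 kHz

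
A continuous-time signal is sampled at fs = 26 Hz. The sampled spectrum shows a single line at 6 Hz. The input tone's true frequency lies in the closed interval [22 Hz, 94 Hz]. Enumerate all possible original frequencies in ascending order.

32 Hz, 46 Hz, 58 Hz, 72 Hz, 84 Hz

Frequencies that alias to 6 Hz are k·fs ± 6 Hz for integer k ≥ 0.
k=0: 6 Hz.
k=1: 20 Hz, 32 Hz.
k=2: 46 Hz, 58 Hz.
k=3: 72 Hz, 84 Hz.
k=4: 98 Hz, 110 Hz.
Within [22 Hz, 94 Hz]: 32 Hz, 46 Hz, 58 Hz, 72 Hz, 84 Hz.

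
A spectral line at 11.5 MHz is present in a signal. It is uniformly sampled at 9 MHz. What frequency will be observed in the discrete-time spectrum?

2.5 MHz

11.5 MHz mod fs = 2.5 MHz.
2.5 MHz ≤ fs/2 = 4.5 MHz, appears at 2.5 MHz.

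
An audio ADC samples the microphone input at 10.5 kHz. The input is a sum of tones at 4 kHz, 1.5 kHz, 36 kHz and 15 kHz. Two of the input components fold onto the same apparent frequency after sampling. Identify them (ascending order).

15 kHz, 36 kHz

fs/2 = 5.25 kHz.
4 kHz ≤ fs/2 = 5.25 kHz, passes unchanged.
1.5 kHz ≤ fs/2 = 5.25 kHz, passes unchanged.
36 kHz mod fs = 4.5 kHz.
4.5 kHz ≤ fs/2 = 5.25 kHz, appears at 4.5 kHz.
15 kHz mod fs = 4.5 kHz.
4.5 kHz ≤ fs/2 = 5.25 kHz, appears at 4.5 kHz.
15 kHz and 36 kHz both map to 4.5 kHz.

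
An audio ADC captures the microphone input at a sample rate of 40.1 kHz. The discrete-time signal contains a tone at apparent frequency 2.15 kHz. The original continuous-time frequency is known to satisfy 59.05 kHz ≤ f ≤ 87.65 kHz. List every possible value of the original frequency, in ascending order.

78.05 kHz, 82.35 kHz

Frequencies that alias to 2.15 kHz are k·fs ± 2.15 kHz for integer k ≥ 0.
k=0: 2.15 kHz.
k=1: 37.95 kHz, 42.25 kHz.
k=2: 78.05 kHz, 82.35 kHz.
k=3: 118.15 kHz, 122.45 kHz.
Within [59.05 kHz, 87.65 kHz]: 78.05 kHz, 82.35 kHz.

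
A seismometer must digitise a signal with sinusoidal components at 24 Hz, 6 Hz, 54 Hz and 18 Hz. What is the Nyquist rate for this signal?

Highest-frequency component: 54 Hz.
Nyquist rate = 2 × 54 Hz = 108 Hz.

108 Hz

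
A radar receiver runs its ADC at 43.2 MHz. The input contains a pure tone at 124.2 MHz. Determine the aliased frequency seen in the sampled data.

5.4 MHz

124.2 MHz mod fs = 37.8 MHz.
37.8 MHz > fs/2 = 21.6 MHz, folds to fs − 37.8 MHz = 5.4 MHz.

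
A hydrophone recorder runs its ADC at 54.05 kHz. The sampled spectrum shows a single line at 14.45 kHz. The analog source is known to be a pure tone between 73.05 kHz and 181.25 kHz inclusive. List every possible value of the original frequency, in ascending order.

93.65 kHz, 122.55 kHz, 147.7 kHz, 176.6 kHz

Frequencies that alias to 14.45 kHz are k·fs ± 14.45 kHz for integer k ≥ 0.
k=0: 14.45 kHz.
k=1: 39.6 kHz, 68.5 kHz.
k=2: 93.65 kHz, 122.55 kHz.
k=3: 147.7 kHz, 176.6 kHz.
k=4: 201.75 kHz, 230.65 kHz.
Within [73.05 kHz, 181.25 kHz]: 93.65 kHz, 122.55 kHz, 147.7 kHz, 176.6 kHz.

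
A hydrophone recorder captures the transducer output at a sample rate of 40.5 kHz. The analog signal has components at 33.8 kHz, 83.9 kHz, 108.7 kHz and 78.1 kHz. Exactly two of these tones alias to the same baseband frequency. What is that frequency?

fs/2 = 20.25 kHz.
33.8 kHz > fs/2 = 20.25 kHz, folds to fs − 33.8 kHz = 6.7 kHz.
83.9 kHz mod fs = 2.9 kHz.
2.9 kHz ≤ fs/2 = 20.25 kHz, appears at 2.9 kHz.
108.7 kHz mod fs = 27.7 kHz.
27.7 kHz > fs/2 = 20.25 kHz, folds to fs − 27.7 kHz = 12.8 kHz.
78.1 kHz mod fs = 37.6 kHz.
37.6 kHz > fs/2 = 20.25 kHz, folds to fs − 37.6 kHz = 2.9 kHz.
78.1 kHz and 83.9 kHz both map to 2.9 kHz.

2.9 kHz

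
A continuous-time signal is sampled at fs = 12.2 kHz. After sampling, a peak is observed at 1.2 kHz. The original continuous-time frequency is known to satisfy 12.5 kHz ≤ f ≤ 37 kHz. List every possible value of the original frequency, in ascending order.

13.4 kHz, 23.2 kHz, 25.6 kHz, 35.4 kHz

Frequencies that alias to 1.2 kHz are k·fs ± 1.2 kHz for integer k ≥ 0.
k=0: 1.2 kHz.
k=1: 11 kHz, 13.4 kHz.
k=2: 23.2 kHz, 25.6 kHz.
k=3: 35.4 kHz, 37.8 kHz.
k=4: 47.6 kHz, 50 kHz.
Within [12.5 kHz, 37 kHz]: 13.4 kHz, 23.2 kHz, 25.6 kHz, 35.4 kHz.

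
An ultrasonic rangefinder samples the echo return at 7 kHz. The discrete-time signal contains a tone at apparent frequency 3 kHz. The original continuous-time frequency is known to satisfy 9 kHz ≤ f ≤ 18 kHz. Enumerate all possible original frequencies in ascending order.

Frequencies that alias to 3 kHz are k·fs ± 3 kHz for integer k ≥ 0.
k=0: 3 kHz.
k=1: 4 kHz, 10 kHz.
k=2: 11 kHz, 17 kHz.
k=3: 18 kHz, 24 kHz.
k=4: 25 kHz, 31 kHz.
Within [9 kHz, 18 kHz]: 10 kHz, 11 kHz, 17 kHz, 18 kHz.

10 kHz, 11 kHz, 17 kHz, 18 kHz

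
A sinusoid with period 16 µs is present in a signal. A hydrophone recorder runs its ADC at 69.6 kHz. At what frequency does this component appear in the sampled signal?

T = 16 µs → f = 1/T = 62.5 kHz.
62.5 kHz > fs/2 = 34.8 kHz, folds to fs − 62.5 kHz = 7.1 kHz.

7.1 kHz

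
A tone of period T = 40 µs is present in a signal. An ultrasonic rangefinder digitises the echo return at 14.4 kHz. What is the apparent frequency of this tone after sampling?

T = 40 µs → f = 1/T = 25 kHz.
25 kHz mod fs = 10.6 kHz.
10.6 kHz > fs/2 = 7.2 kHz, folds to fs − 10.6 kHz = 3.8 kHz.

3.8 kHz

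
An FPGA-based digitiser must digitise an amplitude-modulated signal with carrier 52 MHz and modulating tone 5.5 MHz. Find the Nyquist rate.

115 MHz

AM sidebands sit at fc ± fm = 46.5 MHz and 57.5 MHz.
Highest-frequency component: 57.5 MHz.
Nyquist rate = 2 × 57.5 MHz = 115 MHz.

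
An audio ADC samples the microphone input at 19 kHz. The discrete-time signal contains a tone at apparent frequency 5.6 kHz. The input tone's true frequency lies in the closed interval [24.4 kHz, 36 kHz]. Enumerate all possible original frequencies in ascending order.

Frequencies that alias to 5.6 kHz are k·fs ± 5.6 kHz for integer k ≥ 0.
k=0: 5.6 kHz.
k=1: 13.4 kHz, 24.6 kHz.
k=2: 32.4 kHz, 43.6 kHz.
k=3: 51.4 kHz, 62.6 kHz.
Within [24.4 kHz, 36 kHz]: 24.6 kHz, 32.4 kHz.

24.6 kHz, 32.4 kHz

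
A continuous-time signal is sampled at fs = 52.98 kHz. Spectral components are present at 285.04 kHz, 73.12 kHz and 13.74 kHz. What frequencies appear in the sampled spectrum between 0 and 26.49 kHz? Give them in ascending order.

13.74 kHz, 20.14 kHz

fs/2 = 26.49 kHz.
285.04 kHz mod fs = 20.14 kHz.
20.14 kHz ≤ fs/2 = 26.49 kHz, appears at 20.14 kHz.
73.12 kHz mod fs = 20.14 kHz.
20.14 kHz ≤ fs/2 = 26.49 kHz, appears at 20.14 kHz.
13.74 kHz ≤ fs/2 = 26.49 kHz, passes unchanged.
Distinct values: {13.74 kHz, 20.14 kHz}.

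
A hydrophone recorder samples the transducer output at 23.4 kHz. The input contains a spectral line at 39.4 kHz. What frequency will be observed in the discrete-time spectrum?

7.4 kHz

39.4 kHz mod fs = 16 kHz.
16 kHz > fs/2 = 11.7 kHz, folds to fs − 16 kHz = 7.4 kHz.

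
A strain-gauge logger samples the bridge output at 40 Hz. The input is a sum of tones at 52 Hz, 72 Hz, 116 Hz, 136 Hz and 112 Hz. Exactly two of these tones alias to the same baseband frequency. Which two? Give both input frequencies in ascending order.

72 Hz, 112 Hz

fs/2 = 20 Hz.
52 Hz mod fs = 12 Hz.
12 Hz ≤ fs/2 = 20 Hz, appears at 12 Hz.
72 Hz mod fs = 32 Hz.
32 Hz > fs/2 = 20 Hz, folds to fs − 32 Hz = 8 Hz.
116 Hz mod fs = 36 Hz.
36 Hz > fs/2 = 20 Hz, folds to fs − 36 Hz = 4 Hz.
136 Hz mod fs = 16 Hz.
16 Hz ≤ fs/2 = 20 Hz, appears at 16 Hz.
112 Hz mod fs = 32 Hz.
32 Hz > fs/2 = 20 Hz, folds to fs − 32 Hz = 8 Hz.
72 Hz and 112 Hz both map to 8 Hz.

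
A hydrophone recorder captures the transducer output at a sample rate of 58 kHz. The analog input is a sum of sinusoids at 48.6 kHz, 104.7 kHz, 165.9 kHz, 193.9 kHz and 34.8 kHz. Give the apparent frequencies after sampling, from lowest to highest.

fs/2 = 29 kHz.
48.6 kHz > fs/2 = 29 kHz, folds to fs − 48.6 kHz = 9.4 kHz.
104.7 kHz mod fs = 46.7 kHz.
46.7 kHz > fs/2 = 29 kHz, folds to fs − 46.7 kHz = 11.3 kHz.
165.9 kHz mod fs = 49.9 kHz.
49.9 kHz > fs/2 = 29 kHz, folds to fs − 49.9 kHz = 8.1 kHz.
193.9 kHz mod fs = 19.9 kHz.
19.9 kHz ≤ fs/2 = 29 kHz, appears at 19.9 kHz.
34.8 kHz > fs/2 = 29 kHz, folds to fs − 34.8 kHz = 23.2 kHz.
Distinct values: {8.1 kHz, 9.4 kHz, 11.3 kHz, 19.9 kHz, 23.2 kHz}.

8.1 kHz, 9.4 kHz, 11.3 kHz, 19.9 kHz, 23.2 kHz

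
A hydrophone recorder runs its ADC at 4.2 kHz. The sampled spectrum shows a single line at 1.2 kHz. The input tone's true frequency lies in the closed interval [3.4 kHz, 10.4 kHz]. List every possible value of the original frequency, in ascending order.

5.4 kHz, 7.2 kHz, 9.6 kHz

Frequencies that alias to 1.2 kHz are k·fs ± 1.2 kHz for integer k ≥ 0.
k=0: 1.2 kHz.
k=1: 3 kHz, 5.4 kHz.
k=2: 7.2 kHz, 9.6 kHz.
k=3: 11.4 kHz, 13.8 kHz.
Within [3.4 kHz, 10.4 kHz]: 5.4 kHz, 7.2 kHz, 9.6 kHz.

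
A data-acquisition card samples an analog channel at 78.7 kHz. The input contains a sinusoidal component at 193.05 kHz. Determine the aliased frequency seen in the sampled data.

35.65 kHz

193.05 kHz mod fs = 35.65 kHz.
35.65 kHz ≤ fs/2 = 39.35 kHz, appears at 35.65 kHz.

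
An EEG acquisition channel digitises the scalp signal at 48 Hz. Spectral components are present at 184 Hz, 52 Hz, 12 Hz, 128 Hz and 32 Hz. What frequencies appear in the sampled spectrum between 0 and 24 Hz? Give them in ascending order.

4 Hz, 8 Hz, 12 Hz, 16 Hz

fs/2 = 24 Hz.
184 Hz mod fs = 40 Hz.
40 Hz > fs/2 = 24 Hz, folds to fs − 40 Hz = 8 Hz.
52 Hz mod fs = 4 Hz.
4 Hz ≤ fs/2 = 24 Hz, appears at 4 Hz.
12 Hz ≤ fs/2 = 24 Hz, passes unchanged.
128 Hz mod fs = 32 Hz.
32 Hz > fs/2 = 24 Hz, folds to fs − 32 Hz = 16 Hz.
32 Hz > fs/2 = 24 Hz, folds to fs − 32 Hz = 16 Hz.
Distinct values: {4 Hz, 8 Hz, 12 Hz, 16 Hz}.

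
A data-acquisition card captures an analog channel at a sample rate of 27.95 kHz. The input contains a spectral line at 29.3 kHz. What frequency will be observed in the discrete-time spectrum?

1.35 kHz

29.3 kHz mod fs = 1.35 kHz.
1.35 kHz ≤ fs/2 = 13.975 kHz, appears at 1.35 kHz.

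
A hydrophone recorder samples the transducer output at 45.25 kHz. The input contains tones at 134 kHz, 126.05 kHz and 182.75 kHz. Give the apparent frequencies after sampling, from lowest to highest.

1.75 kHz, 9.7 kHz

fs/2 = 22.625 kHz.
134 kHz mod fs = 43.5 kHz.
43.5 kHz > fs/2 = 22.625 kHz, folds to fs − 43.5 kHz = 1.75 kHz.
126.05 kHz mod fs = 35.55 kHz.
35.55 kHz > fs/2 = 22.625 kHz, folds to fs − 35.55 kHz = 9.7 kHz.
182.75 kHz mod fs = 1.75 kHz.
1.75 kHz ≤ fs/2 = 22.625 kHz, appears at 1.75 kHz.
Distinct values: {1.75 kHz, 9.7 kHz}.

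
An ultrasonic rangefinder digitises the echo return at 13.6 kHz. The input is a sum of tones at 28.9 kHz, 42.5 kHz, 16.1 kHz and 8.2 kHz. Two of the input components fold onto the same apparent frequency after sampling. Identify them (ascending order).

28.9 kHz, 42.5 kHz

fs/2 = 6.8 kHz.
28.9 kHz mod fs = 1.7 kHz.
1.7 kHz ≤ fs/2 = 6.8 kHz, appears at 1.7 kHz.
42.5 kHz mod fs = 1.7 kHz.
1.7 kHz ≤ fs/2 = 6.8 kHz, appears at 1.7 kHz.
16.1 kHz mod fs = 2.5 kHz.
2.5 kHz ≤ fs/2 = 6.8 kHz, appears at 2.5 kHz.
8.2 kHz > fs/2 = 6.8 kHz, folds to fs − 8.2 kHz = 5.4 kHz.
28.9 kHz and 42.5 kHz both map to 1.7 kHz.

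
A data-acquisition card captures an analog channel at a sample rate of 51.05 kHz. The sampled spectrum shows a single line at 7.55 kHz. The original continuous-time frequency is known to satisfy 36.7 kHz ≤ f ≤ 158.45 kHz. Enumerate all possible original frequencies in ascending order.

43.5 kHz, 58.6 kHz, 94.55 kHz, 109.65 kHz, 145.6 kHz

Frequencies that alias to 7.55 kHz are k·fs ± 7.55 kHz for integer k ≥ 0.
k=0: 7.55 kHz.
k=1: 43.5 kHz, 58.6 kHz.
k=2: 94.55 kHz, 109.65 kHz.
k=3: 145.6 kHz, 160.7 kHz.
k=4: 196.65 kHz, 211.75 kHz.
Within [36.7 kHz, 158.45 kHz]: 43.5 kHz, 58.6 kHz, 94.55 kHz, 109.65 kHz, 145.6 kHz.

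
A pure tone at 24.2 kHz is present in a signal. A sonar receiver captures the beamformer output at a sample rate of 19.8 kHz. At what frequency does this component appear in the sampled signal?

24.2 kHz mod fs = 4.4 kHz.
4.4 kHz ≤ fs/2 = 9.9 kHz, appears at 4.4 kHz.

4.4 kHz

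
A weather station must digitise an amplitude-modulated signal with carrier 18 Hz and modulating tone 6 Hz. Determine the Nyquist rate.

48 Hz

AM sidebands sit at fc ± fm = 12 Hz and 24 Hz.
Highest-frequency component: 24 Hz.
Nyquist rate = 2 × 24 Hz = 48 Hz.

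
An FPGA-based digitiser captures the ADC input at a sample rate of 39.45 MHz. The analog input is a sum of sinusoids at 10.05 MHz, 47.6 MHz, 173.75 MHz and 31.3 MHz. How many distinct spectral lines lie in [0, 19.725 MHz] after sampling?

fs/2 = 19.725 MHz.
10.05 MHz ≤ fs/2 = 19.725 MHz, passes unchanged.
47.6 MHz mod fs = 8.15 MHz.
8.15 MHz ≤ fs/2 = 19.725 MHz, appears at 8.15 MHz.
173.75 MHz mod fs = 15.95 MHz.
15.95 MHz ≤ fs/2 = 19.725 MHz, appears at 15.95 MHz.
31.3 MHz > fs/2 = 19.725 MHz, folds to fs − 31.3 MHz = 8.15 MHz.
Distinct values: {8.15 MHz, 10.05 MHz, 15.95 MHz} → 3.

3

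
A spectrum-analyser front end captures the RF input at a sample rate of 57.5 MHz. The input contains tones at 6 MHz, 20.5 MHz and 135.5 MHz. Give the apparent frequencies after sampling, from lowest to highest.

6 MHz, 20.5 MHz

fs/2 = 28.75 MHz.
6 MHz ≤ fs/2 = 28.75 MHz, passes unchanged.
20.5 MHz ≤ fs/2 = 28.75 MHz, passes unchanged.
135.5 MHz mod fs = 20.5 MHz.
20.5 MHz ≤ fs/2 = 28.75 MHz, appears at 20.5 MHz.
Distinct values: {6 MHz, 20.5 MHz}.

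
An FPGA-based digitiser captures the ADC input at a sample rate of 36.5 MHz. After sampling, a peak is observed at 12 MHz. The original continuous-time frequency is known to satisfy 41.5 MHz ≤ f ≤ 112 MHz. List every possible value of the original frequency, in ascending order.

Frequencies that alias to 12 MHz are k·fs ± 12 MHz for integer k ≥ 0.
k=0: 12 MHz.
k=1: 24.5 MHz, 48.5 MHz.
k=2: 61 MHz, 85 MHz.
k=3: 97.5 MHz, 121.5 MHz.
k=4: 134 MHz, 158 MHz.
Within [41.5 MHz, 112 MHz]: 48.5 MHz, 61 MHz, 85 MHz, 97.5 MHz.

48.5 MHz, 61 MHz, 85 MHz, 97.5 MHz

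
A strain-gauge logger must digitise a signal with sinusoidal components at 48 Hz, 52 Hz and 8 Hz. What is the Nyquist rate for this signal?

104 Hz

Highest-frequency component: 52 Hz.
Nyquist rate = 2 × 52 Hz = 104 Hz.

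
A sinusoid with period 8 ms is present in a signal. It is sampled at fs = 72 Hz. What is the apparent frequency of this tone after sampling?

19 Hz

T = 8 ms → f = 1/T = 125 Hz.
125 Hz mod fs = 53 Hz.
53 Hz > fs/2 = 36 Hz, folds to fs − 53 Hz = 19 Hz.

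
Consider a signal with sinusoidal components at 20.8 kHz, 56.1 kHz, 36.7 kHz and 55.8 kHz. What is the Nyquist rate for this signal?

112.2 kHz

Highest-frequency component: 56.1 kHz.
Nyquist rate = 2 × 56.1 kHz = 112.2 kHz.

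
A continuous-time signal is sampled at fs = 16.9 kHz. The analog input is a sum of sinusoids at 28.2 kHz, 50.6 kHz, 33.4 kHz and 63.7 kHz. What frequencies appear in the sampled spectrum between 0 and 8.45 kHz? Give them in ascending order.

0.1 kHz, 0.4 kHz, 3.9 kHz, 5.6 kHz

fs/2 = 8.45 kHz.
28.2 kHz mod fs = 11.3 kHz.
11.3 kHz > fs/2 = 8.45 kHz, folds to fs − 11.3 kHz = 5.6 kHz.
50.6 kHz mod fs = 16.8 kHz.
16.8 kHz > fs/2 = 8.45 kHz, folds to fs − 16.8 kHz = 0.1 kHz.
33.4 kHz mod fs = 16.5 kHz.
16.5 kHz > fs/2 = 8.45 kHz, folds to fs − 16.5 kHz = 0.4 kHz.
63.7 kHz mod fs = 13 kHz.
13 kHz > fs/2 = 8.45 kHz, folds to fs − 13 kHz = 3.9 kHz.
Distinct values: {0.1 kHz, 0.4 kHz, 3.9 kHz, 5.6 kHz}.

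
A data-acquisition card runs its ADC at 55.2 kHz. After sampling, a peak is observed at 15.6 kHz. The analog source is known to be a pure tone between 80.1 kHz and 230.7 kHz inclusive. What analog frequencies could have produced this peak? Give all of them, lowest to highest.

94.8 kHz, 126 kHz, 150 kHz, 181.2 kHz, 205.2 kHz

Frequencies that alias to 15.6 kHz are k·fs ± 15.6 kHz for integer k ≥ 0.
k=0: 15.6 kHz.
k=1: 39.6 kHz, 70.8 kHz.
k=2: 94.8 kHz, 126 kHz.
k=3: 150 kHz, 181.2 kHz.
k=4: 205.2 kHz, 236.4 kHz.
k=5: 260.4 kHz, 291.6 kHz.
Within [80.1 kHz, 230.7 kHz]: 94.8 kHz, 126 kHz, 150 kHz, 181.2 kHz, 205.2 kHz.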